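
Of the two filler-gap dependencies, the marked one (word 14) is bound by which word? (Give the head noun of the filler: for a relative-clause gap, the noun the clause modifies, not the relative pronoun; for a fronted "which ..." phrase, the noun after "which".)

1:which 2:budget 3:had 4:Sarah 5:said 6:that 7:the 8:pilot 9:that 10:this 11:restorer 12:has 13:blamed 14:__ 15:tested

The marked gap is inside the relative clause, the direct object of "blamed".
Its filler is the head noun "pilot" (via "that"), at word 8.
(The other dependency links word 2 to a gap after word 15.)

8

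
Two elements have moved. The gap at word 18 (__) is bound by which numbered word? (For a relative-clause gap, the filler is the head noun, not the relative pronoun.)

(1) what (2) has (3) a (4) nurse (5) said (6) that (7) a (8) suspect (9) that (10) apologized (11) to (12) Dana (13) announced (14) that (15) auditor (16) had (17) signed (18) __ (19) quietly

1

The marked gap is the direct object of "signed".
Its filler is the fronted wh-phrase "what", at word 1.
(The other dependency links word 8 to a gap after word 9.)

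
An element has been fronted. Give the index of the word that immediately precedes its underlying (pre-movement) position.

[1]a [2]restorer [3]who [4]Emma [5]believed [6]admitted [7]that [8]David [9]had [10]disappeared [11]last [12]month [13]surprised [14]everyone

The displaced element is "a restorer" (word 2).
It is linked across 1 clause boundary (Ø).
It functions as the subject of "admitted", so the gap sits immediately after word 5 ("believed").
Base order: Emma believed that a restorer admitted that David had disappeared last month.

5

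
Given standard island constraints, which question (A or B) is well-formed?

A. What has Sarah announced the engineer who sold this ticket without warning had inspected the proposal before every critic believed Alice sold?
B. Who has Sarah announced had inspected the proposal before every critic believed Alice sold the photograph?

In A, the wh-phrase is extracted from inside an adjunct island (introduced by "before"), which blocks movement.
In B, the extraction path crosses only that-complement boundaries, which are transparent.
So B is grammatical.

B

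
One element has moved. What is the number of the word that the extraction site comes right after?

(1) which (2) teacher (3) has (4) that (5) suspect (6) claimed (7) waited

The displaced element is "which teacher" (word 2).
It is linked across 1 clause boundary (Ø).
It functions as the subject of "waited", so the gap sits immediately after word 6 ("claimed").
Base order: That suspect has claimed that which teacher waited.

6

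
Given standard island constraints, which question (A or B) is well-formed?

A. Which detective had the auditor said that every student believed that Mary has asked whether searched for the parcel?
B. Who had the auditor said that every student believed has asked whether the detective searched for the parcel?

In A, the wh-phrase is extracted from inside a wh-island (introduced by "whether"), which blocks movement.
In B, the extraction path crosses only that-complement boundaries, which are transparent.
So B is grammatical.

B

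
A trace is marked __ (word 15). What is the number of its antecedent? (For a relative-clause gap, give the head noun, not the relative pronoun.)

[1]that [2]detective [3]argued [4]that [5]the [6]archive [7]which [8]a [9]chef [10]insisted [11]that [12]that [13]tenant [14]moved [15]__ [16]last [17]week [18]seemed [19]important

The gap at 15 is the object of "moved", inside a relative clause.
The relative pronoun is "which" (word 7); it is bound by the head noun immediately before it.
Its filler is the head noun "archive", at word 6.

6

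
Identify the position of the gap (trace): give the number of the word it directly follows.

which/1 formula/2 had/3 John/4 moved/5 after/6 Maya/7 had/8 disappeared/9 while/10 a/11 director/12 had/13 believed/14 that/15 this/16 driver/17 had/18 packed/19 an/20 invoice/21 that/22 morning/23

The displaced element is "which formula" (word 2).
It functions as the direct object of "moved", so the gap sits immediately after word 5 ("moved").
Base order: John had moved which formula after Maya had disappeared while a director had believed that this driver had packed an invoice that morning.

5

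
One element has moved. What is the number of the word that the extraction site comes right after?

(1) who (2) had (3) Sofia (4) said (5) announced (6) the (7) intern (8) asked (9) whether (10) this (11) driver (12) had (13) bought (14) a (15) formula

The displaced element is "who" (word 1).
It is linked across 1 clause boundary (Ø).
It functions as the subject of "announced", so the gap sits immediately after word 4 ("said").
Base order: Sofia had said who announced the intern asked whether this driver had bought a formula.

4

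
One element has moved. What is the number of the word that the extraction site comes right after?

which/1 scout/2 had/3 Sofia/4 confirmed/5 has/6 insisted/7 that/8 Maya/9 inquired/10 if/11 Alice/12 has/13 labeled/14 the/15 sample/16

The displaced element is "which scout" (word 2).
It is linked across 1 clause boundary (Ø).
It functions as the subject of "insisted", so the gap sits immediately after word 5 ("confirmed").
Base order: Sofia had confirmed which scout has insisted that Maya inquired if Alice has labeled the sample.

5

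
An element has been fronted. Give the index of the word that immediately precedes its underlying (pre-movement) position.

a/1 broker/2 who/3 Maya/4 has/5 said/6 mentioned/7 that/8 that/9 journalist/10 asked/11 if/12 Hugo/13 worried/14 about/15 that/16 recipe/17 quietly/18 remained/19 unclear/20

6

The displaced element is "a broker" (word 2).
It is linked across 1 clause boundary (Ø).
It functions as the subject of "mentioned", so the gap sits immediately after word 6 ("said").
Base order: Maya has said a broker mentioned that that journalist asked if Hugo worried about that recipe quietly.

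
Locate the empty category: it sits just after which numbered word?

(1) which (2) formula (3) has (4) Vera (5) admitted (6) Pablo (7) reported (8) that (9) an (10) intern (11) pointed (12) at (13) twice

12

The displaced element is "which formula" (word 2).
It is linked across 2 clause boundaries (Ø → that).
It functions as the object of the preposition "at" of "pointed", so the gap sits immediately after word 12 ("at").
Base order: Vera has admitted Pablo reported that an intern pointed at which formula twice.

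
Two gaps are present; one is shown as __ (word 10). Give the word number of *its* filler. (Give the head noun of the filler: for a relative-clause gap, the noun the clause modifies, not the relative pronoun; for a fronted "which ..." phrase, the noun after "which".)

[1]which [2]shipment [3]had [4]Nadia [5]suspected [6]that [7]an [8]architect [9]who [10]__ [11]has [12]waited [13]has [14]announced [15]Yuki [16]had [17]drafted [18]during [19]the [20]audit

8

The marked gap is inside the relative clause, the subject of "waited".
Its filler is the head noun "architect" (via "who"), at word 8.
(The other dependency links word 2 to a gap after word 17.)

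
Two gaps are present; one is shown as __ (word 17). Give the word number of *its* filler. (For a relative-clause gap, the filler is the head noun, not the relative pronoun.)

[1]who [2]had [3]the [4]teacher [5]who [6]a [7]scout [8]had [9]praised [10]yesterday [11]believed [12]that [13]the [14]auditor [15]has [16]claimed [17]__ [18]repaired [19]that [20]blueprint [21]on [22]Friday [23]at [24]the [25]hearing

The marked gap is the subject of "repaired".
Its filler is the fronted wh-phrase "who", at word 1.
(The other dependency links word 4 to a gap after word 9.)

1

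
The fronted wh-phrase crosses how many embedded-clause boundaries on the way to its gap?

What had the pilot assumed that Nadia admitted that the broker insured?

2

"what" is extracted from the object of "insured".
Boundaries crossed, outermost first: [that], [that] — 2 in total.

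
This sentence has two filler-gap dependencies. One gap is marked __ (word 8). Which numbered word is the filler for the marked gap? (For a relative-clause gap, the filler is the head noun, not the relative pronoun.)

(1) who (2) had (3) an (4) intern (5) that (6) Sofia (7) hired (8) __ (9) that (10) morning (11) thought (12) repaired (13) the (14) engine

4

The marked gap is inside the relative clause, the direct object of "hired".
Its filler is the head noun "intern" (via "that"), at word 4.
(The other dependency links word 1 to a gap after word 11.)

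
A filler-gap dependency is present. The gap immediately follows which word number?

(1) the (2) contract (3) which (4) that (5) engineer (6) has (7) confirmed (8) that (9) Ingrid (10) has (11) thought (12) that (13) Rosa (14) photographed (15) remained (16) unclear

14

The displaced element is "the contract" (word 2).
It is linked across 2 clause boundaries (that → that).
It functions as the direct object of "photographed", so the gap sits immediately after word 14 ("photographed").
Base order: That engineer has confirmed that Ingrid has thought that Rosa photographed the contract.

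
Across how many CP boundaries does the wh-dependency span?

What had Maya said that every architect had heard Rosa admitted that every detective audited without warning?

3

"what" is extracted from the object of "audited".
Boundaries crossed, outermost first: [that], [Ø], [that] — 3 in total.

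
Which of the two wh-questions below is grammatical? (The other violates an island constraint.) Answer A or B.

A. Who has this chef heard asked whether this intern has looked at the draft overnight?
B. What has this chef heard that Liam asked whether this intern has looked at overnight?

A

In B, the wh-phrase is extracted from inside a wh-island (introduced by "whether"), which blocks movement.
In A, the extraction path crosses only that-complement boundaries, which are transparent.
So A is grammatical.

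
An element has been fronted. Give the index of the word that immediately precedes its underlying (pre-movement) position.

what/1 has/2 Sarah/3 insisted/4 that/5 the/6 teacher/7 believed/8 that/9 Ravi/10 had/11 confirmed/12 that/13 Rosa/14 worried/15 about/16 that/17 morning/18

The displaced element is "what" (word 1).
It is linked across 3 clause boundaries (that → that → that).
It functions as the object of the preposition "about" of "worried", so the gap sits immediately after word 16 ("about").
Base order: Sarah has insisted that the teacher believed that Ravi had confirmed that Rosa worried about what that morning.

16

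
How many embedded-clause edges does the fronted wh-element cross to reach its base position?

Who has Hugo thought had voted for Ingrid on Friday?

1

"who" is extracted from the subject of "voted".
Boundaries crossed, outermost first: [Ø] — 1 in total.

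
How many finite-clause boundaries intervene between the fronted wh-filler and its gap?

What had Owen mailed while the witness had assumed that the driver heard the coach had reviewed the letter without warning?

0

"what" originates inside the matrix clause — no clause boundary is crossed.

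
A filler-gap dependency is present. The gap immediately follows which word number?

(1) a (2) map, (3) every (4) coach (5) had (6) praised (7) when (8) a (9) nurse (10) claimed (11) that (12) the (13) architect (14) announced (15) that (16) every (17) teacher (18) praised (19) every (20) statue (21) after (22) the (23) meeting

6

The displaced element is "a map" (word 2).
It functions as the direct object of "praised", so the gap sits immediately after word 6 ("praised").
Base order: Every coach had praised a map when a nurse claimed that the architect announced that every teacher praised every statue after the meeting.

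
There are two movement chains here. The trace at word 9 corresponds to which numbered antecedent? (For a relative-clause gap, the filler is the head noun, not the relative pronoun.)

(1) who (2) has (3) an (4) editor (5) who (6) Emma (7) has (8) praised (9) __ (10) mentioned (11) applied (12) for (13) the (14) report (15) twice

The marked gap is inside the relative clause, the direct object of "praised".
Its filler is the head noun "editor" (via "who"), at word 4.
(The other dependency links word 1 to a gap after word 10.)

4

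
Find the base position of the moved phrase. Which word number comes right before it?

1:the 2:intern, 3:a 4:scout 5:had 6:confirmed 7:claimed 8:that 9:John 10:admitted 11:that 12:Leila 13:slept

6

The displaced element is "the intern" (word 2).
It is linked across 1 clause boundary (Ø).
It functions as the subject of "claimed", so the gap sits immediately after word 6 ("confirmed").
Base order: A scout had confirmed the intern claimed that John admitted that Leila slept.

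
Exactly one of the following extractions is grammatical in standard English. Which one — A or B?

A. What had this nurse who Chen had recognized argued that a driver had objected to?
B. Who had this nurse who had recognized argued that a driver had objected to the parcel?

In B, the wh-phrase is extracted from inside a complex-NP island (relative clause) (introduced by "who"), which blocks movement.
In A, the extraction path crosses only that-complement boundaries, which are transparent.
So A is grammatical.

A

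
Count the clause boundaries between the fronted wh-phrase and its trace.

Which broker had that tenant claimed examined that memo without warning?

1

"which broker" is extracted from the subject of "examined".
Boundaries crossed, outermost first: [Ø] — 1 in total.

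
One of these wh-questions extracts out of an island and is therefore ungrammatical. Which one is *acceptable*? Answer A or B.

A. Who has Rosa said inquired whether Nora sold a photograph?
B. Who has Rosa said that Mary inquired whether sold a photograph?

A

In B, the wh-phrase is extracted from inside a wh-island (introduced by "whether"), which blocks movement.
In A, the extraction path crosses only that-complement boundaries, which are transparent.
So A is grammatical.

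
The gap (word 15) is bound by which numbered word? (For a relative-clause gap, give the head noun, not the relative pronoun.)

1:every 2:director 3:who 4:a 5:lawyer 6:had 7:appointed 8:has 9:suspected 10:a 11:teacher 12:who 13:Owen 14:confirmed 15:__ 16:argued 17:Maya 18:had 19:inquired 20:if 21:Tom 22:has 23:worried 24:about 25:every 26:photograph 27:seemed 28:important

The gap at 15 is the subject of "argued", inside a relative clause.
The relative pronoun is "who" (word 12); it is bound by the head noun immediately before it.
Its filler is the head noun "teacher", at word 11.

11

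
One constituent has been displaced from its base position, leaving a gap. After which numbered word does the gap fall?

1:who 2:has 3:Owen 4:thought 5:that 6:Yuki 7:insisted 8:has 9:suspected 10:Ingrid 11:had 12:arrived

The displaced element is "who" (word 1).
It is linked across 2 clause boundaries (that → Ø).
It functions as the subject of "suspected", so the gap sits immediately after word 7 ("insisted").
Base order: Owen has thought that Yuki insisted that who has suspected Ingrid had arrived.

7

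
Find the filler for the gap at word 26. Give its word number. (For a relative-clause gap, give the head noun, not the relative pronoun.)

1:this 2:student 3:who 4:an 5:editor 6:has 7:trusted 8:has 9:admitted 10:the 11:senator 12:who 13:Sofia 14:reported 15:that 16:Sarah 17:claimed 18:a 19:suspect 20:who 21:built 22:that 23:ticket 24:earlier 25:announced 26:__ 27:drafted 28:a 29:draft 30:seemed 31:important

The gap at 26 is the subject of "drafted", inside a relative clause.
The relative pronoun is "who" (word 12); it is bound by the head noun immediately before it.
Its filler is the head noun "senator", at word 11.

11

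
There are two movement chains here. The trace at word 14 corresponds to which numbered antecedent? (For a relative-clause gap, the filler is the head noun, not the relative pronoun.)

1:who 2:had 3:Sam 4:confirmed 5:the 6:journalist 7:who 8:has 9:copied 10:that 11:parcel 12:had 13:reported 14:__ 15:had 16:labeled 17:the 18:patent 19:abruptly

1

The marked gap is the subject of "labeled".
Its filler is the fronted wh-phrase "who", at word 1.
(The other dependency links word 6 to a gap after word 7.)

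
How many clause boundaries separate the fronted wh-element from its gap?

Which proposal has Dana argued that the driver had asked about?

"which proposal" is extracted from the PP object of "asked".
Boundaries crossed, outermost first: [that] — 1 in total.

1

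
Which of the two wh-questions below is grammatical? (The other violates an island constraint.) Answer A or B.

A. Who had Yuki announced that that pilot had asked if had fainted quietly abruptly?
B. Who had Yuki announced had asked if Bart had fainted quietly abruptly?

B

In A, the wh-phrase is extracted from inside a wh-island (introduced by "if"), which blocks movement.
In B, the extraction path crosses only that-complement boundaries, which are transparent.
So B is grammatical.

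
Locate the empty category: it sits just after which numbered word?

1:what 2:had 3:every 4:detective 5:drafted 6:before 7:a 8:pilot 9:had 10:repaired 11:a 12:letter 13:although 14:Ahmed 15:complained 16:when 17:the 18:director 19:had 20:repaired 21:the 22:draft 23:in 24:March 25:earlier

The displaced element is "what" (word 1).
It functions as the direct object of "drafted", so the gap sits immediately after word 5 ("drafted").
Base order: Every detective had drafted what before a pilot had repaired a letter although Ahmed complained when the director had repaired the draft in March earlier.

5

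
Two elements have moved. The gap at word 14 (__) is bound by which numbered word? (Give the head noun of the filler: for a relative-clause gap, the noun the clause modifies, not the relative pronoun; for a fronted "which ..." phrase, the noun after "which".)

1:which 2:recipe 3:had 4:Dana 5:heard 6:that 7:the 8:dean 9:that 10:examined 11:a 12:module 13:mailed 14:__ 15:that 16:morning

The marked gap is the direct object of "mailed".
Its filler is the fronted wh-phrase "which recipe", at word 2.
(The other dependency links word 8 to a gap after word 9.)

2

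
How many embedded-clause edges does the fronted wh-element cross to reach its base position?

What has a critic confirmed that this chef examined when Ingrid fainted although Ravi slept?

"what" is extracted from the object of "examined".
Boundaries crossed, outermost first: [that] — 1 in total.

1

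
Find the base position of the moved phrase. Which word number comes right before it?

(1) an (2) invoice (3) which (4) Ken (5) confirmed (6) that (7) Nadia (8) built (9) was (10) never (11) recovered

The displaced element is "an invoice" (word 2).
It is linked across 1 clause boundary (that).
It functions as the direct object of "built", so the gap sits immediately after word 8 ("built").
Base order: Ken confirmed that Nadia built an invoice.

8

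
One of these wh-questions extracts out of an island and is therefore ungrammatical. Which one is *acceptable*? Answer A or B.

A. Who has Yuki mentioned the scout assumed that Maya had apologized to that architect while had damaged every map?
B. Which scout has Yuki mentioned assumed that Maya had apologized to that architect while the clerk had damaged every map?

B

In A, the wh-phrase is extracted from inside an adjunct island (introduced by "while"), which blocks movement.
In B, the extraction path crosses only that-complement boundaries, which are transparent.
So B is grammatical.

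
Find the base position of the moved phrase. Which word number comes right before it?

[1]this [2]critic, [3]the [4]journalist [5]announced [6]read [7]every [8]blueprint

5

The displaced element is "this critic" (word 2).
It is linked across 1 clause boundary (Ø).
It functions as the subject of "read", so the gap sits immediately after word 5 ("announced").
Base order: The journalist announced this critic read every blueprint.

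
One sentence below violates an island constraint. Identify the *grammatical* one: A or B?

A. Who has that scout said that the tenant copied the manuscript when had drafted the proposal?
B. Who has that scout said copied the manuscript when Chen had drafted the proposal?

In A, the wh-phrase is extracted from inside an adjunct island (introduced by "when"), which blocks movement.
In B, the extraction path crosses only that-complement boundaries, which are transparent.
So B is grammatical.

B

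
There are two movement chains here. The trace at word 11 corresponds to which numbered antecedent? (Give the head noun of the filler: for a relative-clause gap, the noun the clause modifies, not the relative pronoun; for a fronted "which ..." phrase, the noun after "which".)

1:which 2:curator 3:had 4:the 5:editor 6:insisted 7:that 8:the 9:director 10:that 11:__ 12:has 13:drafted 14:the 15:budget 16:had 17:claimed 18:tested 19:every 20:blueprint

9

The marked gap is inside the relative clause, the subject of "drafted".
Its filler is the head noun "director" (via "that"), at word 9.
(The other dependency links word 2 to a gap after word 17.)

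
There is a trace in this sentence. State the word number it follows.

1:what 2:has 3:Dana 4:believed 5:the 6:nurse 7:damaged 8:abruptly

The displaced element is "what" (word 1).
It is linked across 1 clause boundary (Ø).
It functions as the direct object of "damaged", so the gap sits immediately after word 7 ("damaged").
Base order: Dana has believed the nurse damaged what abruptly.

7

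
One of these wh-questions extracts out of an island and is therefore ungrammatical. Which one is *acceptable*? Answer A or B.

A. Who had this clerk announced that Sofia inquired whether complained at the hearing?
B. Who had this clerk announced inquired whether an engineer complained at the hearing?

In A, the wh-phrase is extracted from inside a wh-island (introduced by "whether"), which blocks movement.
In B, the extraction path crosses only that-complement boundaries, which are transparent.
So B is grammatical.

B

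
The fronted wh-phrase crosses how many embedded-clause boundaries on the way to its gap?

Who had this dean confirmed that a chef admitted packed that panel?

"who" is extracted from the subject of "packed".
Boundaries crossed, outermost first: [that], [Ø] — 2 in total.

2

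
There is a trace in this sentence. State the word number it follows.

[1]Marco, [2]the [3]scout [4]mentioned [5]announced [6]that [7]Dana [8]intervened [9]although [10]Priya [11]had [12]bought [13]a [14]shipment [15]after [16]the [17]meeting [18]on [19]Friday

The displaced element is "Marco" (word 1).
It is linked across 1 clause boundary (Ø).
It functions as the subject of "announced", so the gap sits immediately after word 4 ("mentioned").
Base order: The scout mentioned that Marco announced that Dana intervened although Priya had bought a shipment after the meeting on Friday.

4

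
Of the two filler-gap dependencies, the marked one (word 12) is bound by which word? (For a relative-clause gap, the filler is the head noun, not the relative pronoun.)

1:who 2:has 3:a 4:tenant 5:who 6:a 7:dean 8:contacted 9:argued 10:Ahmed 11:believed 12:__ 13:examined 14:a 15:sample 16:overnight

1

The marked gap is the subject of "examined".
Its filler is the fronted wh-phrase "who", at word 1.
(The other dependency links word 4 to a gap after word 8.)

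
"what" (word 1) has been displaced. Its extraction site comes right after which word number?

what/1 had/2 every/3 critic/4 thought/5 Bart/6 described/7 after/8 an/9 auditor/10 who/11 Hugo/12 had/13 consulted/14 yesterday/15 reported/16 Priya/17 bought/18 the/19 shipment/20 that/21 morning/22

The displaced element is "what" (word 1).
It is linked across 1 clause boundary (Ø).
It functions as the direct object of "described", so the gap sits immediately after word 7 ("described").
Base order: Every critic had thought Bart described what after an auditor who Hugo had consulted yesterday reported Priya bought the shipment that morning.

7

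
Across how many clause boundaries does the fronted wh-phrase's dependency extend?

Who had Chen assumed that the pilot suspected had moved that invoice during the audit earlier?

"who" is extracted from the subject of "moved".
Boundaries crossed, outermost first: [that], [Ø] — 2 in total.

2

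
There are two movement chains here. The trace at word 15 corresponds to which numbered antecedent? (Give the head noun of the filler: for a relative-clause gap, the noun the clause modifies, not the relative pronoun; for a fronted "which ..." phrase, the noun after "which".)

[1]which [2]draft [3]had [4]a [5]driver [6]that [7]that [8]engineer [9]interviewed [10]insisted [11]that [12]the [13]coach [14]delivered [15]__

The marked gap is the direct object of "delivered".
Its filler is the fronted wh-phrase "which draft", at word 2.
(The other dependency links word 5 to a gap after word 9.)

2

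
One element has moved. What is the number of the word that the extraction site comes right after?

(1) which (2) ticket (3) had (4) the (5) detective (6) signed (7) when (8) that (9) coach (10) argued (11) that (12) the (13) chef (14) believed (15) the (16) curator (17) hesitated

The displaced element is "which ticket" (word 2).
It functions as the direct object of "signed", so the gap sits immediately after word 6 ("signed").
Base order: The detective had signed which ticket when that coach argued that the chef believed the curator hesitated.

6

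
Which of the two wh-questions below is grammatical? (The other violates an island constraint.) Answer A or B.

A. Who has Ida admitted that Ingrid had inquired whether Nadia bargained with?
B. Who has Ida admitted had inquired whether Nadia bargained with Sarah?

In A, the wh-phrase is extracted from inside a wh-island (introduced by "whether"), which blocks movement.
In B, the extraction path crosses only that-complement boundaries, which are transparent.
So B is grammatical.

B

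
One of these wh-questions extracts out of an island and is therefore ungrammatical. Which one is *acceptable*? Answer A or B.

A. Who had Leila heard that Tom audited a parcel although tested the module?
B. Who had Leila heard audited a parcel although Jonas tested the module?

In A, the wh-phrase is extracted from inside an adjunct island (introduced by "although"), which blocks movement.
In B, the extraction path crosses only that-complement boundaries, which are transparent.
So B is grammatical.

B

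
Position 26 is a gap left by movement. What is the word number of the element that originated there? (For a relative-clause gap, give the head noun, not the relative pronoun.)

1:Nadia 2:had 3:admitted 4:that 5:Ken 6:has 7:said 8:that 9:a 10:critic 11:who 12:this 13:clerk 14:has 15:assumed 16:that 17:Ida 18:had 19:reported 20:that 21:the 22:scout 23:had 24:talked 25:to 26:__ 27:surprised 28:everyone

The gap at 26 is the prepositional object of "talked", inside a relative clause.
The relative pronoun is "who" (word 11); it is bound by the head noun immediately before it.
Its filler is the head noun "critic", at word 10.

10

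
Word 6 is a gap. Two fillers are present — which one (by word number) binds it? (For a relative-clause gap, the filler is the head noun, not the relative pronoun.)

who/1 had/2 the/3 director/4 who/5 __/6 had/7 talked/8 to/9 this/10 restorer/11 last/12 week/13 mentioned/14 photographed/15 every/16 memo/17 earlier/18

The marked gap is inside the relative clause, the subject of "talked".
Its filler is the head noun "director" (via "who"), at word 4.
(The other dependency links word 1 to a gap after word 14.)

4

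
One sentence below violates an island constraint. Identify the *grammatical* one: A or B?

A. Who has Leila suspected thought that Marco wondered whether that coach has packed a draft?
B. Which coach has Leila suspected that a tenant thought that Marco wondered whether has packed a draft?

A

In B, the wh-phrase is extracted from inside a wh-island (introduced by "whether"), which blocks movement.
In A, the extraction path crosses only that-complement boundaries, which are transparent.
So A is grammatical.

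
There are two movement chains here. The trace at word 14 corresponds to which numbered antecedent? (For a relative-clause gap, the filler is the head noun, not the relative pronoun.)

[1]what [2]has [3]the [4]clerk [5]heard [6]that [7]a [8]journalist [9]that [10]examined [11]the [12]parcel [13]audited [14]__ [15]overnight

The marked gap is the direct object of "audited".
Its filler is the fronted wh-phrase "what", at word 1.
(The other dependency links word 8 to a gap after word 9.)

1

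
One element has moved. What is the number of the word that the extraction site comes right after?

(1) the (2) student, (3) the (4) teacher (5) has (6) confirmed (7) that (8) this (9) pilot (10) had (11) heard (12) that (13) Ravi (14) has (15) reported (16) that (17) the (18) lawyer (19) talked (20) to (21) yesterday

The displaced element is "the student" (word 2).
It is linked across 3 clause boundaries (that → that → that).
It functions as the object of the preposition "to" of "talked", so the gap sits immediately after word 20 ("to").
Base order: The teacher has confirmed that this pilot had heard that Ravi has reported that the lawyer talked to the student yesterday.

20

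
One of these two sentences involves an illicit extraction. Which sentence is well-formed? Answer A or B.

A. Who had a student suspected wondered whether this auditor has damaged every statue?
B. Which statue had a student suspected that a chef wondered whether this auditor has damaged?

In B, the wh-phrase is extracted from inside a wh-island (introduced by "whether"), which blocks movement.
In A, the extraction path crosses only that-complement boundaries, which are transparent.
So A is grammatical.

A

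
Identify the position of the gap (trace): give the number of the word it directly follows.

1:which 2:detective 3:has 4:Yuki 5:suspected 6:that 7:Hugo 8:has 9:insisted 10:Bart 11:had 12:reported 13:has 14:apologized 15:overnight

The displaced element is "which detective" (word 2).
It is linked across 3 clause boundaries (that → Ø → Ø).
It functions as the subject of "apologized", so the gap sits immediately after word 12 ("reported").
Base order: Yuki has suspected that Hugo has insisted Bart had reported that which detective has apologized overnight.

12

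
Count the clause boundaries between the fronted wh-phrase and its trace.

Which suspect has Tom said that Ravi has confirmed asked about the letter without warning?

"which suspect" is extracted from the subject of "asked".
Boundaries crossed, outermost first: [that], [Ø] — 2 in total.

2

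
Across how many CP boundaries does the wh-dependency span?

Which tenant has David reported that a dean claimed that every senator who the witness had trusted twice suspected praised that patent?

"which tenant" is extracted from the subject of "praised".
Boundaries crossed, outermost first: [that], [that], [Ø] — 3 in total.

3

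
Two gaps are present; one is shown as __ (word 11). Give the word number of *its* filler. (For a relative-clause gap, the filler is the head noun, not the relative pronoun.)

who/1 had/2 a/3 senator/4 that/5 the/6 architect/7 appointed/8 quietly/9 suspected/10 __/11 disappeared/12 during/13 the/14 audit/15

The marked gap is the subject of "disappeared".
Its filler is the fronted wh-phrase "who", at word 1.
(The other dependency links word 4 to a gap after word 8.)

1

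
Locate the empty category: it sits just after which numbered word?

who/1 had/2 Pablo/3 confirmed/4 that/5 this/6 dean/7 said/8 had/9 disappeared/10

8

The displaced element is "who" (word 1).
It is linked across 2 clause boundaries (that → Ø).
It functions as the subject of "disappeared", so the gap sits immediately after word 8 ("said").
Base order: Pablo had confirmed that this dean said who had disappeared.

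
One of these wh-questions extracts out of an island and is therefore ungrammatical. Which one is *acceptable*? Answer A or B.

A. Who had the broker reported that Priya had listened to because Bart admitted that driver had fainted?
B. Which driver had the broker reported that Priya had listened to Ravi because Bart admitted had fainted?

A

In B, the wh-phrase is extracted from inside an adjunct island (introduced by "because"), which blocks movement.
In A, the extraction path crosses only that-complement boundaries, which are transparent.
So A is grammatical.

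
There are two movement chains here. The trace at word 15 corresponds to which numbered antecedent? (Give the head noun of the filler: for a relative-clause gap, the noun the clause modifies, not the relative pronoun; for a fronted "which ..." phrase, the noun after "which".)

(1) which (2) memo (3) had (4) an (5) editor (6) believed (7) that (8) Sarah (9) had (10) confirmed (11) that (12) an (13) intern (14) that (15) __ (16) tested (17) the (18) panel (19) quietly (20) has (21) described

The marked gap is inside the relative clause, the subject of "tested".
Its filler is the head noun "intern" (via "that"), at word 13.
(The other dependency links word 2 to a gap after word 21.)

13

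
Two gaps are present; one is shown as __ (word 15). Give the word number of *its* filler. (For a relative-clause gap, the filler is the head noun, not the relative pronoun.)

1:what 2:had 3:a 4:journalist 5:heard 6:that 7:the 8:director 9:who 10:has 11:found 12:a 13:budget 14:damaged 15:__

The marked gap is the direct object of "damaged".
Its filler is the fronted wh-phrase "what", at word 1.
(The other dependency links word 8 to a gap after word 9.)

1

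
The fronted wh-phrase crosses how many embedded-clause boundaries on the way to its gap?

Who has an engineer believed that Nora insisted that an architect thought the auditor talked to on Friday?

"who" is extracted from the PP object of "talked".
Boundaries crossed, outermost first: [that], [that], [Ø] — 3 in total.

3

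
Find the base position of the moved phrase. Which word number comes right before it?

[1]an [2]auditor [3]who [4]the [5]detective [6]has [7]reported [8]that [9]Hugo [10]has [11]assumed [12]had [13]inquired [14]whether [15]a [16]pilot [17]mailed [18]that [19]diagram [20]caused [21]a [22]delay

11

The displaced element is "an auditor" (word 2).
It is linked across 2 clause boundaries (that → Ø).
It functions as the subject of "inquired", so the gap sits immediately after word 11 ("assumed").
Base order: The detective has reported that Hugo has assumed that an auditor had inquired whether a pilot mailed that diagram.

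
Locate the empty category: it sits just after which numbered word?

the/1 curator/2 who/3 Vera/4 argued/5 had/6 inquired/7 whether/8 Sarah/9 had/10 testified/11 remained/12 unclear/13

The displaced element is "the curator" (word 2).
It is linked across 1 clause boundary (Ø).
It functions as the subject of "inquired", so the gap sits immediately after word 5 ("argued").
Base order: Vera argued that the curator had inquired whether Sarah had testified.

5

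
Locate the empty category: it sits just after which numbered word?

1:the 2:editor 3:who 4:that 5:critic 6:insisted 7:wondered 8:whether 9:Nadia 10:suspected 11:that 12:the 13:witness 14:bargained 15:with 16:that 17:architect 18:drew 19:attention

6

The displaced element is "the editor" (word 2).
It is linked across 1 clause boundary (Ø).
It functions as the subject of "wondered", so the gap sits immediately after word 6 ("insisted").
Base order: That critic insisted that the editor wondered whether Nadia suspected that the witness bargained with that architect.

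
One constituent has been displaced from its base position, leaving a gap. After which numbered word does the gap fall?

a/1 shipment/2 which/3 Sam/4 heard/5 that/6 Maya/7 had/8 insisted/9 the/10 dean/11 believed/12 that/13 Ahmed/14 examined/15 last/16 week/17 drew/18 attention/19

The displaced element is "a shipment" (word 2).
It is linked across 3 clause boundaries (that → Ø → that).
It functions as the direct object of "examined", so the gap sits immediately after word 15 ("examined").
Base order: Sam heard that Maya had insisted the dean believed that Ahmed examined a shipment last week.

15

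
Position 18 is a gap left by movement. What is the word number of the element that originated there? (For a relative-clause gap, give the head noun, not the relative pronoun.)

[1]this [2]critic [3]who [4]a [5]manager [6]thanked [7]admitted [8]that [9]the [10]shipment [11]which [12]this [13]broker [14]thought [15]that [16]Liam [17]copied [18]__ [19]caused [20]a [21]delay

10

The gap at 18 is the object of "copied", inside a relative clause.
The relative pronoun is "which" (word 11); it is bound by the head noun immediately before it.
Its filler is the head noun "shipment", at word 10.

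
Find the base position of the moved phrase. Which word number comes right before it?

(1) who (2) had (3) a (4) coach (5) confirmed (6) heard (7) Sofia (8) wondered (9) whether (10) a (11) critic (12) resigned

The displaced element is "who" (word 1).
It is linked across 1 clause boundary (Ø).
It functions as the subject of "heard", so the gap sits immediately after word 5 ("confirmed").
Base order: A coach had confirmed that who heard Sofia wondered whether a critic resigned.

5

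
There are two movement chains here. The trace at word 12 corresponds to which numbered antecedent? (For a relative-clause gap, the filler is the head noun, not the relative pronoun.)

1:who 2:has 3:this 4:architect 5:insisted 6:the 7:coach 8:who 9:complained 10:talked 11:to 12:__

The marked gap is the object of the preposition "to" of "talked".
Its filler is the fronted wh-phrase "who", at word 1.
(The other dependency links word 7 to a gap after word 8.)

1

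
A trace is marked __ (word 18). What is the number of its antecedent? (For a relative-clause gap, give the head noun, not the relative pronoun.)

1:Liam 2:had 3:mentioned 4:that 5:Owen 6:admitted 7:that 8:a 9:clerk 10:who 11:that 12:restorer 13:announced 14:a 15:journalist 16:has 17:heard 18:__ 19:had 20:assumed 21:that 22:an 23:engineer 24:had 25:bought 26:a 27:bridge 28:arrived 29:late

9

The gap at 18 is the subject of "assumed", inside a relative clause.
The relative pronoun is "who" (word 10); it is bound by the head noun immediately before it.
Its filler is the head noun "clerk", at word 9.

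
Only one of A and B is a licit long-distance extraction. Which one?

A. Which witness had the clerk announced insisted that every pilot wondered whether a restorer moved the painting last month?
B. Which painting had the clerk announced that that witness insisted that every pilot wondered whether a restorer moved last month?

A

In B, the wh-phrase is extracted from inside a wh-island (introduced by "whether"), which blocks movement.
In A, the extraction path crosses only that-complement boundaries, which are transparent.
So A is grammatical.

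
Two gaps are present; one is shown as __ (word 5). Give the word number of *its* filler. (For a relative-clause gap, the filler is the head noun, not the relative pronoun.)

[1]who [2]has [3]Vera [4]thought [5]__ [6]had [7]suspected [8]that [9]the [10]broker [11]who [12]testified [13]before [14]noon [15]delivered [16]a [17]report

The marked gap is the subject of "suspected".
Its filler is the fronted wh-phrase "who", at word 1.
(The other dependency links word 10 to a gap after word 11.)

1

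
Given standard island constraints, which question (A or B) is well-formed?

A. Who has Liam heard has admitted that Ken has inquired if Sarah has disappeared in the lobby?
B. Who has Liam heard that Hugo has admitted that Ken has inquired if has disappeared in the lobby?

In B, the wh-phrase is extracted from inside a wh-island (introduced by "if"), which blocks movement.
In A, the extraction path crosses only that-complement boundaries, which are transparent.
So A is grammatical.

A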